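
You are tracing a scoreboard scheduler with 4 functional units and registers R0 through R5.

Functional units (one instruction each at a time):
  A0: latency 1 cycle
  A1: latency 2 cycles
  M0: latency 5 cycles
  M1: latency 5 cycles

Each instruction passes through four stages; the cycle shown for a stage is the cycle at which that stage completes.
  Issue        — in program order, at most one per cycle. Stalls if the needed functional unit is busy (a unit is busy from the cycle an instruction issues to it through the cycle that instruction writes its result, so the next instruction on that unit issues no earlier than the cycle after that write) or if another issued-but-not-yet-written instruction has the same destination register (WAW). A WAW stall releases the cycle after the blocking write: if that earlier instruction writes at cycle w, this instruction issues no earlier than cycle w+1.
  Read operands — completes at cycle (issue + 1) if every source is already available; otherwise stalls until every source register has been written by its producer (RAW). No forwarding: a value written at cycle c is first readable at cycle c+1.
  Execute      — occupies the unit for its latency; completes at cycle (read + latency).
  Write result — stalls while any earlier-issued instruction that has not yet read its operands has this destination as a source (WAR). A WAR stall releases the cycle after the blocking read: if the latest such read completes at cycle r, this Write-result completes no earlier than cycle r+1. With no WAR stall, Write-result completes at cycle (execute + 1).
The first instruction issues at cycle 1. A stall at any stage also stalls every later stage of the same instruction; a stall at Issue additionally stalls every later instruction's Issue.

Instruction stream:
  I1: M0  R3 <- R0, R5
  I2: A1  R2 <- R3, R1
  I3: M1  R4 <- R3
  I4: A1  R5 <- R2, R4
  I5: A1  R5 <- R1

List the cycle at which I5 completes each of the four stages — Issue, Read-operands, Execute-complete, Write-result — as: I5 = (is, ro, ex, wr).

I1  is:1  ro:2  ex:7  wr:8
I2  is:2  ro:9  ex:11  wr:12  — RAW R3: wait I1 write@8
I3  is:3  ro:9  ex:14  wr:15  — RAW R3: wait I1 write@8
I4  is:13  ro:16  ex:18  wr:19  — struct: A1 busy until I2 writes@12, RAW R4: wait I3 write@15
I5  is:20  ro:21  ex:23  wr:24  — struct: A1 busy until I4 writes@19

I5 = (20, 21, 23, 24)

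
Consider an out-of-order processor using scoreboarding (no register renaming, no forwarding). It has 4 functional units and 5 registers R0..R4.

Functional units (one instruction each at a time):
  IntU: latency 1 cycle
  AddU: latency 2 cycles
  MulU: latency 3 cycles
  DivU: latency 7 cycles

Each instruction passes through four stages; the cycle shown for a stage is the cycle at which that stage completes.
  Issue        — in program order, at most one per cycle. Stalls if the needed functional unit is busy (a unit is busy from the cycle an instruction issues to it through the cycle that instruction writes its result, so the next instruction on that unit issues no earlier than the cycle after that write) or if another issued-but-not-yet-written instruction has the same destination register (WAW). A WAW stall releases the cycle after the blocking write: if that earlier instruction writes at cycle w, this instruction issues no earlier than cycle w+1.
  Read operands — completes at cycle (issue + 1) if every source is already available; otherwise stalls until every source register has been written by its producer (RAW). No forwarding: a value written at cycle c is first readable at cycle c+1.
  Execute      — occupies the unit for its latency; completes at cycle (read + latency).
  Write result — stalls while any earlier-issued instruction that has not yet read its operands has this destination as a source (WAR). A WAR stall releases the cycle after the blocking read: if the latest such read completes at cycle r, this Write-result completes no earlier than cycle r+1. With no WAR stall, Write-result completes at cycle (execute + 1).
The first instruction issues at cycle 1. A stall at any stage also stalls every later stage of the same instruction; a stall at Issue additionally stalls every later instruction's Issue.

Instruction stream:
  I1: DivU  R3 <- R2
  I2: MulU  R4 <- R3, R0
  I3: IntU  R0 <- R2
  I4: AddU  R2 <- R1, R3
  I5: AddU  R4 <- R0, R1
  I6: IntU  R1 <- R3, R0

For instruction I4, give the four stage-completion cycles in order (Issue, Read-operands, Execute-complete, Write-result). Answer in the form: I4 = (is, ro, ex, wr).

c1: issue I1 (DivU)
c2: I1 read-ops | issue I2 (MulU)
c3: issue I3 (IntU)
c4: I3 read-ops | issue I4 (AddU)
c5: I3 finished on IntU
c9: I1 finished on DivU
c10: I1→R3
c11: I2 read-ops | I4 read-ops
c12: I3→R0
c13: I4 finished on AddU
c14: I2 finished on MulU | I4→R2
c15: I2→R4
c16: issue I5 (AddU)
c17: I5 read-ops | issue I6 (IntU)
c18: I6 read-ops
c19: I5 finished on AddU | I6 finished on IntU
c20: I5→R4 | I6→R1

I4 = (4, 11, 13, 14)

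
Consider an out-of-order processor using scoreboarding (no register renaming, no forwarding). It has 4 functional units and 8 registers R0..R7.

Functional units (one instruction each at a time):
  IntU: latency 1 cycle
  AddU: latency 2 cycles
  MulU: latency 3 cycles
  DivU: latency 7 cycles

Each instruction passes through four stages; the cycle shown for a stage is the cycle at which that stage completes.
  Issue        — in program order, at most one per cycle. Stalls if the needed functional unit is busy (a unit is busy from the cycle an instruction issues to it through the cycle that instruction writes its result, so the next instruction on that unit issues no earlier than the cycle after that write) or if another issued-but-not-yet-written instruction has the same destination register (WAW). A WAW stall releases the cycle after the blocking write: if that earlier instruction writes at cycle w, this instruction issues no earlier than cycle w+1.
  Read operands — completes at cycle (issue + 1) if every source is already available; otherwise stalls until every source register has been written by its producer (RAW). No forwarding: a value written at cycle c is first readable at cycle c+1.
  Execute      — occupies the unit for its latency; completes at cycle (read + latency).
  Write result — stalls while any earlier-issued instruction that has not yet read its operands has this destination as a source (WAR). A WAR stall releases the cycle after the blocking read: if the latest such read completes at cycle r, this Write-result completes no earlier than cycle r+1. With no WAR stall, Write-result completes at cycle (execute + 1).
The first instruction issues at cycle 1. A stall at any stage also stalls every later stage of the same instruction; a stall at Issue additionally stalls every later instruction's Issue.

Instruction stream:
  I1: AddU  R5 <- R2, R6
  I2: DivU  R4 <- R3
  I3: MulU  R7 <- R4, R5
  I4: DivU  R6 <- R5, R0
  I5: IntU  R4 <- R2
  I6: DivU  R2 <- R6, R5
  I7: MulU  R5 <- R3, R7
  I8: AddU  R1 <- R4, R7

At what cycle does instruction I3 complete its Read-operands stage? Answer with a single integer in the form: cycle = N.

cycle = 12

t=1  I1 dispatched to AddU
t=2  I1 operands ready · I2 dispatched to DivU
t=3  I2 operands ready · I3 dispatched to MulU
t=4  I1 complete
t=5  R5←I1
t=10  I2 complete
t=11  R4←I2
t=12  I3 operands ready · I4 dispatched to DivU
t=13  I4 operands ready · I5 dispatched to IntU
t=14  I5 operands ready
t=15  I3 complete · I5 complete
t=16  R7←I3 · R4←I5
t=20  I4 complete
t=21  R6←I4
t=22  I6 dispatched to DivU
t=23  I6 operands ready · I7 dispatched to MulU
t=24  I7 operands ready · I8 dispatched to AddU
t=25  I8 operands ready
t=27  I7 complete · I8 complete
t=28  R5←I7 · R1←I8
t=30  I6 complete
t=31  R2←I6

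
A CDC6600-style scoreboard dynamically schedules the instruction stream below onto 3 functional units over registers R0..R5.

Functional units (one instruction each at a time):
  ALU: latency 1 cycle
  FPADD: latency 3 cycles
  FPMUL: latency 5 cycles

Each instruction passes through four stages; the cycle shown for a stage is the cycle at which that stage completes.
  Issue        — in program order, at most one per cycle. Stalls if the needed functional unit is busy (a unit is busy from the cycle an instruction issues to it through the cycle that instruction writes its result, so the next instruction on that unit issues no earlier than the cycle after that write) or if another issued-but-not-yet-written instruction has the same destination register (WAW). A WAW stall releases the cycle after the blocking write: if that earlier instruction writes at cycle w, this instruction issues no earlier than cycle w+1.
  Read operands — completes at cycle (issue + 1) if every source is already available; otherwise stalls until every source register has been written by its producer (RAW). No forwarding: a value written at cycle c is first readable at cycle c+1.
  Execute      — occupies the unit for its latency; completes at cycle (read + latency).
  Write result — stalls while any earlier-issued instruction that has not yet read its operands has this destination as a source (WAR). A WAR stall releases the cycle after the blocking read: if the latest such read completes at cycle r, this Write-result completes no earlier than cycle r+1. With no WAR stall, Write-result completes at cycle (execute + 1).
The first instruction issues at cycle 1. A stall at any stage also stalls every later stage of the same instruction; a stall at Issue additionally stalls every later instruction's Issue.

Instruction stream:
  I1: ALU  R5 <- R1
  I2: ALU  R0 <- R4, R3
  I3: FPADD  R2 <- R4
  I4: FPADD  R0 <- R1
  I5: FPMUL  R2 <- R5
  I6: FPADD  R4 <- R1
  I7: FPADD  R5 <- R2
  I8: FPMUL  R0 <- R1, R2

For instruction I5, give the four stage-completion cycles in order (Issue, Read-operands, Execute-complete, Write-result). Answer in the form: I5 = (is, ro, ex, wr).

I5 = (13, 14, 19, 20)

I1 -> (1, 2, 3, 4)
I2 -> (5, 6, 7, 8)  // struct: ALU busy until I1 writes@4
I3 -> (6, 7, 10, 11)
I4 -> (12, 13, 16, 17)  // struct: FPADD busy until I3 writes@11
I5 -> (13, 14, 19, 20)
I6 -> (18, 19, 22, 23)  // struct: FPADD busy until I4 writes@17
I7 -> (24, 25, 28, 29)  // struct: FPADD busy until I6 writes@23
I8 -> (25, 26, 31, 32)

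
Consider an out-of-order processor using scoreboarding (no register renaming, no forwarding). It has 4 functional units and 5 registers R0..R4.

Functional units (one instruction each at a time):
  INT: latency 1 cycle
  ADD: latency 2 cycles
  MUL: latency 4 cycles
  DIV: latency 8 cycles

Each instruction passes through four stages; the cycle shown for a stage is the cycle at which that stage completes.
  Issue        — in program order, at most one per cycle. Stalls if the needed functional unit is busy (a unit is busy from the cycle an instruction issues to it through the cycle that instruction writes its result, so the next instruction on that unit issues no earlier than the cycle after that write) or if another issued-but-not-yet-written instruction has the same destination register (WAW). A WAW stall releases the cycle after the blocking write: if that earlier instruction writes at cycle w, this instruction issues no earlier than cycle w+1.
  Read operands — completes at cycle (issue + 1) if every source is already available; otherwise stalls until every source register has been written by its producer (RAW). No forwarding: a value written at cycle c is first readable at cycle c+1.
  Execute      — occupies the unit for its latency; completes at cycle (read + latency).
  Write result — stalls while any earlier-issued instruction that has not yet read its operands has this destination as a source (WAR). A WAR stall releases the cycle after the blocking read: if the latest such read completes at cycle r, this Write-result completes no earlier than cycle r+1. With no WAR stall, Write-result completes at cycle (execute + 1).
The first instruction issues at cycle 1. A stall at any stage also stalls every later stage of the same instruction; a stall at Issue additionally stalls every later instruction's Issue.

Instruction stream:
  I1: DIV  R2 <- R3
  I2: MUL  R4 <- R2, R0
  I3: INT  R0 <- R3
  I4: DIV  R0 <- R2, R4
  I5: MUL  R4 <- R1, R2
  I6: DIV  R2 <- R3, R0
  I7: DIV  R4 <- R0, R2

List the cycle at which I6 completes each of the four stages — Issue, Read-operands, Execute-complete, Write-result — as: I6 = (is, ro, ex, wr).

I6 = (28, 29, 37, 38)

1) issue 1, read 2, done 10, write 11
2) issue 2, read 12, done 16, write 17  <RAW R2: wait I1 write@11>
3) issue 3, read 4, done 5, write 13  <WAR R0: wait I2 read@12>
4) issue 14, read 18, done 26, write 27  <WAW R0: wait I3 write@13 / RAW R4: wait I2 write@17>
5) issue 18, read 19, done 23, write 24  <struct: MUL busy until I2 writes@17>
6) issue 28, read 29, done 37, write 38  <struct: DIV busy until I4 writes@27>
7) issue 39, read 40, done 48, write 49  <struct: DIV busy until I6 writes@38>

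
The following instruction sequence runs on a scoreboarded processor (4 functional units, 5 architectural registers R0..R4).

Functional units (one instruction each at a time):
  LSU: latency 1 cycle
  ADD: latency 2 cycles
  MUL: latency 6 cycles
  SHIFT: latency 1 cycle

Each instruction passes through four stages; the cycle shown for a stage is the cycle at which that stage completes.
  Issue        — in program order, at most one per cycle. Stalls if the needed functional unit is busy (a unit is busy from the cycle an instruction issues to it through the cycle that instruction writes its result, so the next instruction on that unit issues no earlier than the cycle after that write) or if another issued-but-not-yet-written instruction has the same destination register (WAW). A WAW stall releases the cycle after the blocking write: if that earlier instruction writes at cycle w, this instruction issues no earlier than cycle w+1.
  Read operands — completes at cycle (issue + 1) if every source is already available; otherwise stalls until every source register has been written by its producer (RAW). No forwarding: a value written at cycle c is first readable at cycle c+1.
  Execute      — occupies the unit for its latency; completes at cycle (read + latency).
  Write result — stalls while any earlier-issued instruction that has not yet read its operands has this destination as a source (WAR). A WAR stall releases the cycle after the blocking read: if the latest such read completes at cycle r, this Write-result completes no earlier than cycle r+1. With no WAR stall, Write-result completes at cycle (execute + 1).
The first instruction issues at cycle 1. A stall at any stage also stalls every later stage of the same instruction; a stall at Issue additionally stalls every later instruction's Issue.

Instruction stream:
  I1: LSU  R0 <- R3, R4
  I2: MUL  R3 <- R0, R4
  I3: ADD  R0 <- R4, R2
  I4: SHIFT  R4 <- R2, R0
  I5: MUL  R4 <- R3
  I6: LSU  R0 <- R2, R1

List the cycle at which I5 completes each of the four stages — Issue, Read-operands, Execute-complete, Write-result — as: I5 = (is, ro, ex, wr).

[I1] 1/2/3/4
[I2] 2/5/11/12  (RAW R0: wait I1 write@4)
[I3] 5/6/8/9  (WAW R0: wait I1 write@4)
[I4] 6/10/11/12  (RAW R0: wait I3 write@9)
[I5] 13/14/20/21  (WAW R4: wait I4 write@12)
[I6] 14/15/16/17

I5 = (13, 14, 20, 21)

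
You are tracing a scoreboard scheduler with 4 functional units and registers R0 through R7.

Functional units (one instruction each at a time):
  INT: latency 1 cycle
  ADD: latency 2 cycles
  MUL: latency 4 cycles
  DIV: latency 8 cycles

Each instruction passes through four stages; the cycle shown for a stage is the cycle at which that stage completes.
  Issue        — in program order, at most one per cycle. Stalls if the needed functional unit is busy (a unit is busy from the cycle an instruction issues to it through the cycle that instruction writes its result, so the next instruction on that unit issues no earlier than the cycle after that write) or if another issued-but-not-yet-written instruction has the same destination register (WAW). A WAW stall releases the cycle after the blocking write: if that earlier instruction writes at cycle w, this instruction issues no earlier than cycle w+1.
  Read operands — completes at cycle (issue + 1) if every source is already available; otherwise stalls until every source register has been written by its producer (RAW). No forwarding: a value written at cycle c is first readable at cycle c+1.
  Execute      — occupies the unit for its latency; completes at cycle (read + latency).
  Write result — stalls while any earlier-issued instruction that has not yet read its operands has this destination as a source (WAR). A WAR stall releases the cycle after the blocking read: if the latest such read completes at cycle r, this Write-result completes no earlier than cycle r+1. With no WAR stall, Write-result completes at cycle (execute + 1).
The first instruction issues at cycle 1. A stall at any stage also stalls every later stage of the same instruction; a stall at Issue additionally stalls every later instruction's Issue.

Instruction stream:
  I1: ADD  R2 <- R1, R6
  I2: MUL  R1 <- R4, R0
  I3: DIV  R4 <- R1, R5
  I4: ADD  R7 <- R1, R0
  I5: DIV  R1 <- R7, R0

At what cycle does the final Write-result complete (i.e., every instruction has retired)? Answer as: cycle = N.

cycle 1: I1 issues→ADD
cycle 2: I1 reads, I2 issues→MUL
cycle 3: I2 reads, I3 issues→DIV
cycle 4: I1 exec-done
cycle 5: I1 writes R2
cycle 6: I4 issues→ADD
cycle 7: I2 exec-done
cycle 8: I2 writes R1
cycle 9: I3 reads, I4 reads
cycle 11: I4 exec-done
cycle 12: I4 writes R7
cycle 17: I3 exec-done
cycle 18: I3 writes R4
cycle 19: I5 issues→DIV
cycle 20: I5 reads
cycle 28: I5 exec-done
cycle 29: I5 writes R1

cycle = 29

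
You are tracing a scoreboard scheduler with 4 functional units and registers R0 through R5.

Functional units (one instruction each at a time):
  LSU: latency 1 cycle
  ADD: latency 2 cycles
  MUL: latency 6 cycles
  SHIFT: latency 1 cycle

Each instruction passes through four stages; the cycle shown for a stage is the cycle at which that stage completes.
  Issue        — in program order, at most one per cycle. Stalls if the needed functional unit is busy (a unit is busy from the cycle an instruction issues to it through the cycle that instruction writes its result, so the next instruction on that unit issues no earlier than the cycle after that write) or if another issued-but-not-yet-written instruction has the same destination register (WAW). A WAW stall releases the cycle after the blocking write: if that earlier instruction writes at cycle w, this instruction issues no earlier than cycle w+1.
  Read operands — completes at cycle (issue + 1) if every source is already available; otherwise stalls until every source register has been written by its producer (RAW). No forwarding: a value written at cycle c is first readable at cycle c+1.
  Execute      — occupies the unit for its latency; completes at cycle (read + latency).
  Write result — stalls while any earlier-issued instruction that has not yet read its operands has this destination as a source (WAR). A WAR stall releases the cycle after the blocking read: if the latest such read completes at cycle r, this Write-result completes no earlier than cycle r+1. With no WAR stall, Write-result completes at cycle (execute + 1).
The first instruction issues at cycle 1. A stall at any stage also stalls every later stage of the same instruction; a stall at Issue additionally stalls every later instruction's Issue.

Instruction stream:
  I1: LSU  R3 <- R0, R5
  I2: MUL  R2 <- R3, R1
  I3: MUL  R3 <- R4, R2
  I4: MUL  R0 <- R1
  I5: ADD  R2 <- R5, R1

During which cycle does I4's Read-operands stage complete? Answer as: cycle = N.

  I1 | 1 | 2 | 3 | 4
  I2 | 2 | 5 | 11 | 12   RAW R3: wait I1 write@4
  I3 | 13 | 14 | 20 | 21   struct: MUL busy until I2 writes@12
  I4 | 22 | 23 | 29 | 30   struct: MUL busy until I3 writes@21
  I5 | 23 | 24 | 26 | 27

cycle = 23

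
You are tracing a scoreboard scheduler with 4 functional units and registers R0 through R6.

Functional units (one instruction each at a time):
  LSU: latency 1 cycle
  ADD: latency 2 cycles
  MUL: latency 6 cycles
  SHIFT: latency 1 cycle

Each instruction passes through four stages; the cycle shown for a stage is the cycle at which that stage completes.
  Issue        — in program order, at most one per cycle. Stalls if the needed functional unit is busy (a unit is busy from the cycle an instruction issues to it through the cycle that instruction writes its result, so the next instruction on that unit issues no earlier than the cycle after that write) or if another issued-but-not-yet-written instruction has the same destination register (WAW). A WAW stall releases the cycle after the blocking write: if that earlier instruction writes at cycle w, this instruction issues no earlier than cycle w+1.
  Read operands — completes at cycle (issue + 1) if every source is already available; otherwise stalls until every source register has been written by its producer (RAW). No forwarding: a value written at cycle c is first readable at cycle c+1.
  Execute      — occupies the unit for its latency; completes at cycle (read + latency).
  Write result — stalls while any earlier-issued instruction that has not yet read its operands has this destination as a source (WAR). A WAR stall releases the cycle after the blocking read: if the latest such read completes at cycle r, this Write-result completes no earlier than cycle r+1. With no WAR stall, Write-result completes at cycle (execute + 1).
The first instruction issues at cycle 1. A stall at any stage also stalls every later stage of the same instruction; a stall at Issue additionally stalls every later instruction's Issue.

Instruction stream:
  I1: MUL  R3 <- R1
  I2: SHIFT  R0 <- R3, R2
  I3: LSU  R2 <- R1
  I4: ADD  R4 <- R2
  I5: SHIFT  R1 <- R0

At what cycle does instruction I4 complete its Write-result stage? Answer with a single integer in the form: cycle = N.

1) issue 1, read 2, done 8, write 9
2) issue 2, read 10, done 11, write 12  <RAW R3: wait I1 write@9>
3) issue 3, read 4, done 5, write 11  <WAR R2: wait I2 read@10>
4) issue 4, read 12, done 14, write 15  <RAW R2: wait I3 write@11>
5) issue 13, read 14, done 15, write 16  <struct: SHIFT busy until I2 writes@12>

cycle = 15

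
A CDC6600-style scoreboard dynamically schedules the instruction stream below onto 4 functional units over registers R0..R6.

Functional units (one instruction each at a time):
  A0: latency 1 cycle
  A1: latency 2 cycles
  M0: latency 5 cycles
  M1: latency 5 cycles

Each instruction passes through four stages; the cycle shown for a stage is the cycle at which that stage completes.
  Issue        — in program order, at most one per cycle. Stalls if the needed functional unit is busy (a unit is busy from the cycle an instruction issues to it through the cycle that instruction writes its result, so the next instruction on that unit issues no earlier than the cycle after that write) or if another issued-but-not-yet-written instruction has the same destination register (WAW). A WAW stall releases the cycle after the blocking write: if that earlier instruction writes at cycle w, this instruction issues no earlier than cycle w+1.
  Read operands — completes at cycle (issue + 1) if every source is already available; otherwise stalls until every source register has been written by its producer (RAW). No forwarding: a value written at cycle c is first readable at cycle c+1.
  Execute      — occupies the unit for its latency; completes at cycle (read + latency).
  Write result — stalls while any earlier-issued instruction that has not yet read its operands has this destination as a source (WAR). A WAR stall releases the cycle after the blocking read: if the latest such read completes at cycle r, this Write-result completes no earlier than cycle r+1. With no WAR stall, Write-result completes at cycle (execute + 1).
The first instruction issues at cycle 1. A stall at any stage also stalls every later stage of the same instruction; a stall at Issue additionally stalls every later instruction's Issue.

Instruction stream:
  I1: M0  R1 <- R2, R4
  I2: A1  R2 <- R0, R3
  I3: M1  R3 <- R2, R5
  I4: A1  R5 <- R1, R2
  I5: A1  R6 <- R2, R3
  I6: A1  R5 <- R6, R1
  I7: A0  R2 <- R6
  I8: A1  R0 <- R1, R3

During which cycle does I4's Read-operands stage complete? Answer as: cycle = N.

c1: issue I1 (M0)
c2: I1 read-ops, issue I2 (A1)
c3: I2 read-ops, issue I3 (M1)
c5: I2 finished on A1
c6: I2→R2
c7: I1 finished on M0, I3 read-ops, issue I4 (A1)
c8: I1→R1
c9: I4 read-ops
c11: I4 finished on A1
c12: I3 finished on M1, I4→R5
c13: I3→R3, issue I5 (A1)
c14: I5 read-ops
c16: I5 finished on A1
c17: I5→R6
c18: issue I6 (A1)
c19: I6 read-ops, issue I7 (A0)
c20: I7 read-ops
c21: I6 finished on A1, I7 finished on A0
c22: I6→R5, I7→R2
c23: issue I8 (A1)
c24: I8 read-ops
c26: I8 finished on A1
c27: I8→R0

cycle = 9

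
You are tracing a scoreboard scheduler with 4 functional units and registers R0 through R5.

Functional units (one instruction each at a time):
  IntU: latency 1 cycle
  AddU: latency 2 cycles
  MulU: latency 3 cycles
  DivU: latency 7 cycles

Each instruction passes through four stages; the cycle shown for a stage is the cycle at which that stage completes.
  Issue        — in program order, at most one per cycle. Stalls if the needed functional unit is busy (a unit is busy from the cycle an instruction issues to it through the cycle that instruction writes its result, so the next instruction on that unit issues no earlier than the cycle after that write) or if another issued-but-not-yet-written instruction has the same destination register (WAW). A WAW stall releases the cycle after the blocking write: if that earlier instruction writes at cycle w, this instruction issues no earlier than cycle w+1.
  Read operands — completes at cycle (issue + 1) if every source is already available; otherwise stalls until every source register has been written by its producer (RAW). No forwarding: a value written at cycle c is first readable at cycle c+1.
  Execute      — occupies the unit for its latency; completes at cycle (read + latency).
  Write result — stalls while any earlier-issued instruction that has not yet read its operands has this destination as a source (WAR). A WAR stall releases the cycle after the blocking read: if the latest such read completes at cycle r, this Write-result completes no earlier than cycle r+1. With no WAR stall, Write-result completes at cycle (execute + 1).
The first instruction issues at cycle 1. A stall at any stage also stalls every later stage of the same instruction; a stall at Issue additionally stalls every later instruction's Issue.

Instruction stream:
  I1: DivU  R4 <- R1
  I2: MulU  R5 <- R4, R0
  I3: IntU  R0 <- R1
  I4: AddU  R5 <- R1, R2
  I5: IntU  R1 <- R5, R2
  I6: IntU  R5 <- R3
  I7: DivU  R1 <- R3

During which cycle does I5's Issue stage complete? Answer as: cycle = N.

cycle 1: I1 issues→DivU
cycle 2: I1 reads | I2 issues→MulU
cycle 3: I3 issues→IntU
cycle 4: I3 reads
cycle 5: I3 exec-done
cycle 9: I1 exec-done
cycle 10: I1 writes R4
cycle 11: I2 reads
cycle 12: I3 writes R0
cycle 14: I2 exec-done
cycle 15: I2 writes R5
cycle 16: I4 issues→AddU
cycle 17: I4 reads | I5 issues→IntU
cycle 19: I4 exec-done
cycle 20: I4 writes R5
cycle 21: I5 reads
cycle 22: I5 exec-done
cycle 23: I5 writes R1
cycle 24: I6 issues→IntU
cycle 25: I6 reads | I7 issues→DivU
cycle 26: I6 exec-done | I7 reads
cycle 27: I6 writes R5
cycle 33: I7 exec-done
cycle 34: I7 writes R1

cycle = 17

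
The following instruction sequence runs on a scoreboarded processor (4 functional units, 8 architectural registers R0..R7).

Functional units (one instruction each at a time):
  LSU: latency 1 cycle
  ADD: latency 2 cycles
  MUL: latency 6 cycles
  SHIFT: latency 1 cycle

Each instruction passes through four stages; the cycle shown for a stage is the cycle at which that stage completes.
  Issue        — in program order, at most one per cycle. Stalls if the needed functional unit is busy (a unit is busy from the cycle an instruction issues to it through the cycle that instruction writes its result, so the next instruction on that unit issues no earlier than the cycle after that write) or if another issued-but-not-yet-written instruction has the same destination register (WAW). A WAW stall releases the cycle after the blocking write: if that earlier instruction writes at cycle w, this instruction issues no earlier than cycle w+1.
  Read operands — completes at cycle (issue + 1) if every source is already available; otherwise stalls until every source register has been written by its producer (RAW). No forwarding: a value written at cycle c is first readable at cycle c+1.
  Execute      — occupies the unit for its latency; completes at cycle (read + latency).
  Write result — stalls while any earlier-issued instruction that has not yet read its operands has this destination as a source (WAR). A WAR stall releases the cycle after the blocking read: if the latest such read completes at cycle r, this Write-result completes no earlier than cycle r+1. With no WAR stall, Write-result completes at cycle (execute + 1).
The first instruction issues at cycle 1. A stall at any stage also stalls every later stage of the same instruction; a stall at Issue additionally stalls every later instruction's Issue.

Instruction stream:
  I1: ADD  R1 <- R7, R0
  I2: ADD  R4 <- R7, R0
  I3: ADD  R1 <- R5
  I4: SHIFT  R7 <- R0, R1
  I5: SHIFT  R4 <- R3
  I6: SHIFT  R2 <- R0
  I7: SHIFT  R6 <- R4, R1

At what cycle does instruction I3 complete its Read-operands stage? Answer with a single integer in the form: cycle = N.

cycle 1: issue I1 (ADD)
cycle 2: I1 read-ops
cycle 4: I1 finished on ADD
cycle 5: I1→R1
cycle 6: issue I2 (ADD)
cycle 7: I2 read-ops
cycle 9: I2 finished on ADD
cycle 10: I2→R4
cycle 11: issue I3 (ADD)
cycle 12: I3 read-ops | issue I4 (SHIFT)
cycle 14: I3 finished on ADD
cycle 15: I3→R1
cycle 16: I4 read-ops
cycle 17: I4 finished on SHIFT
cycle 18: I4→R7
cycle 19: issue I5 (SHIFT)
cycle 20: I5 read-ops
cycle 21: I5 finished on SHIFT
cycle 22: I5→R4
cycle 23: issue I6 (SHIFT)
cycle 24: I6 read-ops
cycle 25: I6 finished on SHIFT
cycle 26: I6→R2
cycle 27: issue I7 (SHIFT)
cycle 28: I7 read-ops
cycle 29: I7 finished on SHIFT
cycle 30: I7→R6

cycle = 12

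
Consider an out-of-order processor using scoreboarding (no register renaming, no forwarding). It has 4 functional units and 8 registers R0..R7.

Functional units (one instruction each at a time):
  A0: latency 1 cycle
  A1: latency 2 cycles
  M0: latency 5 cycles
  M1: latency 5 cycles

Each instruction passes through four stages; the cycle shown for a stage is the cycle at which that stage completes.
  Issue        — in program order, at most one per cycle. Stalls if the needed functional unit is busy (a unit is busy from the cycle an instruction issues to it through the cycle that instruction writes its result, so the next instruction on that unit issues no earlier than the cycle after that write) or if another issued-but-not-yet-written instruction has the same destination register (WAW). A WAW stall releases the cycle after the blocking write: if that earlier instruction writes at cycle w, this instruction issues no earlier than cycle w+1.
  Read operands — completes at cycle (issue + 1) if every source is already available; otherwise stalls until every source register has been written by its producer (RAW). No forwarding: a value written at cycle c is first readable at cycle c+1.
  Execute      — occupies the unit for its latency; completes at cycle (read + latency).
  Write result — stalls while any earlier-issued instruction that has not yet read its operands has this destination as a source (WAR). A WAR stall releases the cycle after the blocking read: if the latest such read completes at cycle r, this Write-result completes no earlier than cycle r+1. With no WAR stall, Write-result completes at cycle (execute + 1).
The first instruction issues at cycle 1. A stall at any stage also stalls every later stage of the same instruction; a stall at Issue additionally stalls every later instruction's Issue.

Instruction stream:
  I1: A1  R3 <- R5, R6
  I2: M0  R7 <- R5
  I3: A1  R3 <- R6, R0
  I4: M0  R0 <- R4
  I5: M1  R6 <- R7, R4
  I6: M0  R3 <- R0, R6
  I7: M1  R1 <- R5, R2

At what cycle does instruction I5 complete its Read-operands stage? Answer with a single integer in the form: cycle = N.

cycle = 12

I1 -> (1, 2, 4, 5)
I2 -> (2, 3, 8, 9)
I3 -> (6, 7, 9, 10)  // struct: A1 busy until I1 writes@5
I4 -> (10, 11, 16, 17)  // struct: M0 busy until I2 writes@9
I5 -> (11, 12, 17, 18)
I6 -> (18, 19, 24, 25)  // struct: M0 busy until I4 writes@17
I7 -> (19, 20, 25, 26)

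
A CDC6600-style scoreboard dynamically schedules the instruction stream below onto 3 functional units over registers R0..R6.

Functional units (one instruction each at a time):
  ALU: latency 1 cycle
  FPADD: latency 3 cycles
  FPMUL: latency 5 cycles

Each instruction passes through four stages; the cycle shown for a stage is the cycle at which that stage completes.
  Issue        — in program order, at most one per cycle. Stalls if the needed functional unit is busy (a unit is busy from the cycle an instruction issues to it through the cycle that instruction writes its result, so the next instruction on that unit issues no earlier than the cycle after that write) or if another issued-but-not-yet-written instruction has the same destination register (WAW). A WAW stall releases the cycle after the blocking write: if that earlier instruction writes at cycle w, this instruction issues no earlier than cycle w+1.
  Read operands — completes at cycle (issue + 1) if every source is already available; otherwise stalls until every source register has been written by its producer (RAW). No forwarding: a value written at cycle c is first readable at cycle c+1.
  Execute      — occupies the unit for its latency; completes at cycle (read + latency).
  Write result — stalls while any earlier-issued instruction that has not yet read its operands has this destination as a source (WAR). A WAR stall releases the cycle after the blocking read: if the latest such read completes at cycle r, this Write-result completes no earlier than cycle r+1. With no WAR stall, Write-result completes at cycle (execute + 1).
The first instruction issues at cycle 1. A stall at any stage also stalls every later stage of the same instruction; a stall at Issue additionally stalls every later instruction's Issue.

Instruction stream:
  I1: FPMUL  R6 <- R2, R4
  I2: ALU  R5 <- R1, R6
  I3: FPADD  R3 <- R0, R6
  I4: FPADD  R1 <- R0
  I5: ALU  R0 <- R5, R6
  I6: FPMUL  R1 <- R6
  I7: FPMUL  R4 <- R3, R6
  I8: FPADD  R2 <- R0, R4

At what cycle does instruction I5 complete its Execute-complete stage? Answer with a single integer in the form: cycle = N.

cycle = 17

1) issue 1, read 2, done 7, write 8
2) issue 2, read 9, done 10, write 11  <RAW R6: wait I1 write@8>
3) issue 3, read 9, done 12, write 13  <RAW R6: wait I1 write@8>
4) issue 14, read 15, done 18, write 19  <struct: FPADD busy until I3 writes@13>
5) issue 15, read 16, done 17, write 18
6) issue 20, read 21, done 26, write 27  <WAW R1: wait I4 write@19>
7) issue 28, read 29, done 34, write 35  <struct: FPMUL busy until I6 writes@27>
8) issue 29, read 36, done 39, write 40  <RAW R4: wait I7 write@35>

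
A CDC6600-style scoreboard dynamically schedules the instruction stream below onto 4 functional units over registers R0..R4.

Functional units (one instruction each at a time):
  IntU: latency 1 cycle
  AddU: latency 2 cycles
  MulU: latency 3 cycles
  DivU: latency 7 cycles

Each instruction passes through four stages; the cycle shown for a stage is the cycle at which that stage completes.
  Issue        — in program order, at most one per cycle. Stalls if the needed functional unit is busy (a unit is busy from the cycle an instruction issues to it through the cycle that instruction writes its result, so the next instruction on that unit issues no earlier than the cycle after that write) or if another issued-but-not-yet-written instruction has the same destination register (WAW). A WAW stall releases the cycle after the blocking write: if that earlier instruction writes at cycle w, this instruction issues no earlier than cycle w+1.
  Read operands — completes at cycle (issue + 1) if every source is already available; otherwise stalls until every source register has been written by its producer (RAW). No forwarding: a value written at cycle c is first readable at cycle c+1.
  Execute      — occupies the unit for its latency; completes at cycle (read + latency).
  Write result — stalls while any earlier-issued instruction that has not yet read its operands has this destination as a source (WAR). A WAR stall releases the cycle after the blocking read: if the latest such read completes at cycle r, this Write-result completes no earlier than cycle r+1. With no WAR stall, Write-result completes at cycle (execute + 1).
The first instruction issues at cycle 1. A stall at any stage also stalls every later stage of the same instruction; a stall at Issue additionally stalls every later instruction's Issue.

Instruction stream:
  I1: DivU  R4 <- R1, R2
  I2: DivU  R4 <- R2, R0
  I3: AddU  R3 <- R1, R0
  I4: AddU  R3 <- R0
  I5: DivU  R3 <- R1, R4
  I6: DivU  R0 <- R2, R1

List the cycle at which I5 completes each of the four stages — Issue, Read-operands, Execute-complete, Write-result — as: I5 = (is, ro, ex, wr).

I5 = (22, 23, 30, 31)

[1] I1→DivU
[2] I1 RO
[9] I1 EX
[10] I1 WR R4
[11] I2→DivU
[12] I2 RO; I3→AddU
[13] I3 RO
[15] I3 EX
[16] I3 WR R3
[17] I4→AddU
[18] I4 RO
[19] I2 EX
[20] I2 WR R4; I4 EX
[21] I4 WR R3
[22] I5→DivU
[23] I5 RO
[30] I5 EX
[31] I5 WR R3
[32] I6→DivU
[33] I6 RO
[40] I6 EX
[41] I6 WR R0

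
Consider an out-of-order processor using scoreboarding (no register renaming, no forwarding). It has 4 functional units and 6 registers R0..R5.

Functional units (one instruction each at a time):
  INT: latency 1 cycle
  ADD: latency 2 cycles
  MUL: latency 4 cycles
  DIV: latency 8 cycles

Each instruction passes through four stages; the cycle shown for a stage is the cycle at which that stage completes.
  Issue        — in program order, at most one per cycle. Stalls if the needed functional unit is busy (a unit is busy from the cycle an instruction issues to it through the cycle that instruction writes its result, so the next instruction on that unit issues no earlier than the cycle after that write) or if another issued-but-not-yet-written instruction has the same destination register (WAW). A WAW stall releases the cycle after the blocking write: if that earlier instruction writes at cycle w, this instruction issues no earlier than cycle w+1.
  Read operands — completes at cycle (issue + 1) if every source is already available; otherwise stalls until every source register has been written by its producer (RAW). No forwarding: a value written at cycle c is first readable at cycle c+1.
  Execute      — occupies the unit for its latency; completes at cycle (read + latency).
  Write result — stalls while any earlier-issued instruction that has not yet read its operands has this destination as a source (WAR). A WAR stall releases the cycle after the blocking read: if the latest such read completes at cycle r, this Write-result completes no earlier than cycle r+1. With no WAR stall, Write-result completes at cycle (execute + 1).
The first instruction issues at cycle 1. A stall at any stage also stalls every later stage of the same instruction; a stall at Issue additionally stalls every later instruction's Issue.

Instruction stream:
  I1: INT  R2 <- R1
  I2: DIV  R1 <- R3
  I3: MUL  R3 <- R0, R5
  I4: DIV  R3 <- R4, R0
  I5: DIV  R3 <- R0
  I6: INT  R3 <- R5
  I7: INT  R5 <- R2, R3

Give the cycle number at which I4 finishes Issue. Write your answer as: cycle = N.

I1: IS=1 RO=2 EX=3 WR=4
I2: IS=2 RO=3 EX=11 WR=12
I3: IS=3 RO=4 EX=8 WR=9
I4: IS=13 RO=14 EX=22 WR=23  [struct: DIV busy until I2 writes@12]
I5: IS=24 RO=25 EX=33 WR=34  [struct: DIV busy until I4 writes@23]
I6: IS=35 RO=36 EX=37 WR=38  [WAW R3: wait I5 write@34]
I7: IS=39 RO=40 EX=41 WR=42  [struct: INT busy until I6 writes@38]

cycle = 13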